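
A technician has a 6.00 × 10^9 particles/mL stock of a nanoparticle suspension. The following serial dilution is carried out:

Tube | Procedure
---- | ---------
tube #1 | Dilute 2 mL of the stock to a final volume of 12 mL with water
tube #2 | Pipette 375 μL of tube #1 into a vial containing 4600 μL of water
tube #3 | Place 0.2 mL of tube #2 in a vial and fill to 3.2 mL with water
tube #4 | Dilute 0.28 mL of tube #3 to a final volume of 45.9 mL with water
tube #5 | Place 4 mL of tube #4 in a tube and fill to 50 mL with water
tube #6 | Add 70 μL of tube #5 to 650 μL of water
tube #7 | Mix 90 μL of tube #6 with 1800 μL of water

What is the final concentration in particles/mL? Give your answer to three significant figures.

Step 1: 2 mL brought to 12 mL → factor 12/2 = 6
Step 2: 375 μL + 4600 μL = 4975 μL total → factor 4975/375 = 13.267
Step 3: 0.2 mL brought to 3.2 mL → factor 3.2/0.2 = 16
Step 4: 0.28 mL brought to 45.9 mL → factor 45.9/0.28 = 163.93
Step 5: 4 mL brought to 50 mL → factor 50/4 = 12.5
Step 6: 70 μL + 650 μL = 720 μL total → factor 720/70 = 10.286
Step 7: 90 μL + 1800 μL = 1890 μL total → factor 1890/90 = 21
Overall dilution factor = 6 × 13.267 × 16 × 163.93 × 12.5 × 10.286 × 21 = 5.637 × 10^8
Final = 6.00 × 10^9 particles/mL / 5.637 × 10^8 = 10.6 particles/mL

10.6 particles/mL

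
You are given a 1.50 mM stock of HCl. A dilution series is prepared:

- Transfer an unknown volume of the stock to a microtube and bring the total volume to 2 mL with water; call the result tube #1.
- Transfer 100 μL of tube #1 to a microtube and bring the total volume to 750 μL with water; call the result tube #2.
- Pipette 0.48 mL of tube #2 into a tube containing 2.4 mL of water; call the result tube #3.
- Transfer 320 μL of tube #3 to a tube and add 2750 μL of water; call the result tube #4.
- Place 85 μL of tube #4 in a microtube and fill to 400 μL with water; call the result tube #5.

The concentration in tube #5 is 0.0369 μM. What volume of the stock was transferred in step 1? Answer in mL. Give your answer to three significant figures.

0.100 mL

Step 1: v brought to 2 mL → factor = 2 mL/v
Step 2: 100 μL brought to 750 μL → factor 750/100 = 7.5
Step 3: 0.48 mL + 2.4 mL = 2.88 mL total → factor 2.88/0.48 = 6
Step 4: 320 μL + 2750 μL = 3070 μL total → factor 3070/320 = 9.5938
Step 5: 85 μL brought to 400 μL → factor 400/85 = 4.7059
Product of known-step factors = 2031.6
Overall factor = 1.50 mM / (0.0369 μM) = 40650
Step-1 factor = 40650 / 2031.6 = 20.009
v = 2 mL / 20.009 = 0.100 mL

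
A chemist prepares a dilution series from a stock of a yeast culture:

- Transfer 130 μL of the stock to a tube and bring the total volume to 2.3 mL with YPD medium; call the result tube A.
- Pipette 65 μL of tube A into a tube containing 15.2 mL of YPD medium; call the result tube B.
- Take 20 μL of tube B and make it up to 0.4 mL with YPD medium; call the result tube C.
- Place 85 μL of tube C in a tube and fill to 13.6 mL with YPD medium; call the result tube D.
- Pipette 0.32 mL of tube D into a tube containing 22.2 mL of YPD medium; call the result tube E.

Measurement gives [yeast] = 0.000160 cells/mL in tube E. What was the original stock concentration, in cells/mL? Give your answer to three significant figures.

1.50 × 10^5 cells/mL

Step 1: 130 μL brought to 2.3 mL → factor 2300/130 = 17.692
Step 2: 65 μL + 15.2 mL = 15265 μL total → factor 15265/65 = 234.85
Step 3: 20 μL brought to 0.4 mL → factor 400/20 = 20
Step 4: 85 μL brought to 13.6 mL → factor 13600/85 = 160
Step 5: 0.32 mL + 22.2 mL = 22.52 mL total → factor 22.52/0.32 = 70.375
Overall dilution factor = 17.692 × 234.85 × 20 × 160 × 70.375 = 9.357 × 10^8
Stock = 0.000160 cells/mL × 9.357 × 10^8 = 1.50 × 10^5 cells/mL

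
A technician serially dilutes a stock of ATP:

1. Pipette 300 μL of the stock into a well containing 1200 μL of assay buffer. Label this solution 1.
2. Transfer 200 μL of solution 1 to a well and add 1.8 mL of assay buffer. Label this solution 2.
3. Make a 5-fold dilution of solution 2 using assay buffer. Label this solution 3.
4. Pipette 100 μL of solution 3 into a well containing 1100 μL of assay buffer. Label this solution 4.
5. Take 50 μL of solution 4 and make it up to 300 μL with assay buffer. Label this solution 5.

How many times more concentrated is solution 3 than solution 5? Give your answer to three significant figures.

Step 1: 300 μL + 1200 μL = 1500 μL total → factor 1500/300 = 5
Step 2: 200 μL + 1.8 mL = 2000 μL total → factor 2000/200 = 10
Step 3: 5-fold → factor 5
Step 4: 100 μL + 1100 μL = 1200 μL total → factor 1200/100 = 12
Step 5: 50 μL brought to 300 μL → factor 300/50 = 6
Dilution factor to solution 3 = 250; to solution 5 = 18000
[solution 3]/[solution 5] = (factor to solution 5)/(factor to solution 3) = 18000/250 = 72.0

72.0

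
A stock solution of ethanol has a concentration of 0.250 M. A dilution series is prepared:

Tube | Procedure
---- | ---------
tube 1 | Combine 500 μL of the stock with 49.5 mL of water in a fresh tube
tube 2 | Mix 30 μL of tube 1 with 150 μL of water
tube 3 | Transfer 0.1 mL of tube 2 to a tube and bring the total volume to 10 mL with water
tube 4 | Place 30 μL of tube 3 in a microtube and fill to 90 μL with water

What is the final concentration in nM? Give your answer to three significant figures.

1.39 × 10^3 nM

Step 1: 500 μL + 49.5 mL = 50000 μL total → factor 50000/500 = 100
Step 2: 30 μL + 150 μL = 180 μL total → factor 180/30 = 6
Step 3: 0.1 mL brought to 10 mL → factor 10/0.1 = 100
Step 4: 30 μL brought to 90 μL → factor 90/30 = 3
Overall dilution factor = 100 × 6 × 100 × 3 = 1.8 × 10^5
Final = 0.250 M / 1.8 × 10^5 = 1.389 × 10^-6 M = 1.39 × 10^3 nM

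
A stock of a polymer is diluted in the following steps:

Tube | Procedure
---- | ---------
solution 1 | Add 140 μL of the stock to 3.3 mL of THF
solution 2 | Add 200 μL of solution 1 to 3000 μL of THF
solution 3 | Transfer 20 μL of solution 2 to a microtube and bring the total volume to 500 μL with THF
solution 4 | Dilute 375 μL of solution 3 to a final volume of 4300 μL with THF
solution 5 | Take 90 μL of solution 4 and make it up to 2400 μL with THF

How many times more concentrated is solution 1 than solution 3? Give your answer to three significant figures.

400

Step 1: 140 μL + 3.3 mL = 3440 μL total → factor 3440/140 = 24.571
Step 2: 200 μL + 3000 μL = 3200 μL total → factor 3200/200 = 16
Step 3: 20 μL brought to 500 μL → factor 500/20 = 25
Dilution factor to solution 1 = 24.571; to solution 3 = 9828.6
[solution 1]/[solution 3] = (factor to solution 3)/(factor to solution 1) = 9828.6/24.571 = 400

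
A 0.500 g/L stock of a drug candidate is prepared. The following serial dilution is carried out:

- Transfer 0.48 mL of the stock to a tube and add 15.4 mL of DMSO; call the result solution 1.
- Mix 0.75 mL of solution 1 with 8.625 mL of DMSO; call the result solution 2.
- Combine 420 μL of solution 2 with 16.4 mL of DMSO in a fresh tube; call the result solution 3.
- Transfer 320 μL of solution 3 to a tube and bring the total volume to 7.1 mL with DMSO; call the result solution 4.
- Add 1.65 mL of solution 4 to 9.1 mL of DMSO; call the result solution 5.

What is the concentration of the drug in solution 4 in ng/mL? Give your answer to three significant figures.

1.36 ng/mL

Step 1: 0.48 mL + 15.4 mL = 15.88 mL total → factor 15.88/0.48 = 33.083
Step 2: 0.75 mL + 8.625 mL = 9.375 mL total → factor 9.375/0.75 = 12.5
Step 3: 420 μL + 16.4 mL = 16820 μL total → factor 16820/420 = 40.048
Step 4: 320 μL brought to 7.1 mL → factor 7100/320 = 22.188
Dilution factor through solution 4 = 33.083 × 12.5 × 40.048 × 22.188 = 3.6746 × 10^5
[solution 4] = 0.500 g/L / 3.6746 × 10^5 = 1.361 × 10^-6 g/L = 1.36 ng/mL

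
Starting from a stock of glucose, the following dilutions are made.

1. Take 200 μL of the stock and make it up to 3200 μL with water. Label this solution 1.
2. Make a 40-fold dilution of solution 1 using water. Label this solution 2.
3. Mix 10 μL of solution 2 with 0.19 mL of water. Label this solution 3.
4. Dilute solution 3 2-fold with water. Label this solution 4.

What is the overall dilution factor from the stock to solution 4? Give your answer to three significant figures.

Step 1: 200 μL brought to 3200 μL → factor 3200/200 = 16
Step 2: 40-fold → factor 40
Step 3: 10 μL + 0.19 mL = 200 μL total → factor 200/10 = 20
Step 4: 2-fold → factor 2
Overall dilution factor = 16 × 40 × 20 × 2 = 25600

2.56 × 10^4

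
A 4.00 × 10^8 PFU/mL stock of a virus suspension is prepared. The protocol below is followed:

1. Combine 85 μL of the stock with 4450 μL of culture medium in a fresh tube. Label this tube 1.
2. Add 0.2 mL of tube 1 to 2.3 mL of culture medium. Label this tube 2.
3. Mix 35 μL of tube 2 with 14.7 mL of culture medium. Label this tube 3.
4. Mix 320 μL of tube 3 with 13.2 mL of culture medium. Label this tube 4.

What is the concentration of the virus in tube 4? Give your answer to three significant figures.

33.7 PFU/mL

Step 1: 85 μL + 4450 μL = 4535 μL total → factor 4535/85 = 53.353
Step 2: 0.2 mL + 2.3 mL = 2.5 mL total → factor 2.5/0.2 = 12.5
Step 3: 35 μL + 14.7 mL = 14735 μL total → factor 14735/35 = 421
Step 4: 320 μL + 13.2 mL = 13520 μL total → factor 13520/320 = 42.25
Overall dilution factor = 53.353 × 12.5 × 421 × 42.25 = 1.1863 × 10^7
Final = 4.00 × 10^8 PFU/mL / 1.1863 × 10^7 = 33.7 PFU/mL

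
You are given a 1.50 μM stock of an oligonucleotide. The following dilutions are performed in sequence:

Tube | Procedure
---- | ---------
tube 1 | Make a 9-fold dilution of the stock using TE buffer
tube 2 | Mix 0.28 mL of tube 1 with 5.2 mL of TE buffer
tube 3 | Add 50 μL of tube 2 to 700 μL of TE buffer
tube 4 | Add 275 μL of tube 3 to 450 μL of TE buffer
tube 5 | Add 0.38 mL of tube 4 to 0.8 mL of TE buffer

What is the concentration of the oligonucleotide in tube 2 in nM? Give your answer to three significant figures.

8.52 nM

Step 1: 9-fold → factor 9
Step 2: 0.28 mL + 5.2 mL = 5.48 mL total → factor 5.48/0.28 = 19.571
Dilution factor through tube 2 = 9 × 19.571 = 176.14
[tube 2] = 1.50 μM / 176.14 = 0.008516 μM = 8.52 nM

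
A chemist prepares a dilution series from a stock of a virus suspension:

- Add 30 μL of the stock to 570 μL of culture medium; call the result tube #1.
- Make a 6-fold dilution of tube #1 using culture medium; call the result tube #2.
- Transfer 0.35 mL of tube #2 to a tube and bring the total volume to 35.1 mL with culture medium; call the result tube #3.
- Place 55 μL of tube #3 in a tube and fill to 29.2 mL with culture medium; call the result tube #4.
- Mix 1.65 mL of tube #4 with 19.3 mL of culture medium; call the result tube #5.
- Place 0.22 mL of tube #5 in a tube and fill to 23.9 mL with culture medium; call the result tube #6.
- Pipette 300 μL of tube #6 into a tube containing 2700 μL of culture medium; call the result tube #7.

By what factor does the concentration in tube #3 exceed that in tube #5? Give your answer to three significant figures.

6.74 × 10^3

Step 1: 30 μL + 570 μL = 600 μL total → factor 600/30 = 20
Step 2: 6-fold → factor 6
Step 3: 0.35 mL brought to 35.1 mL → factor 35.1/0.35 = 100.29
Step 4: 55 μL brought to 29.2 mL → factor 29200/55 = 530.91
Step 5: 1.65 mL + 19.3 mL = 20.95 mL total → factor 20.95/1.65 = 12.697
Dilution factor to tube #3 = 12034; to tube #5 = 8.1122 × 10^7
[tube #3]/[tube #5] = (factor to tube #5)/(factor to tube #3) = 8.1122 × 10^7/12034 = 6.74 × 10^3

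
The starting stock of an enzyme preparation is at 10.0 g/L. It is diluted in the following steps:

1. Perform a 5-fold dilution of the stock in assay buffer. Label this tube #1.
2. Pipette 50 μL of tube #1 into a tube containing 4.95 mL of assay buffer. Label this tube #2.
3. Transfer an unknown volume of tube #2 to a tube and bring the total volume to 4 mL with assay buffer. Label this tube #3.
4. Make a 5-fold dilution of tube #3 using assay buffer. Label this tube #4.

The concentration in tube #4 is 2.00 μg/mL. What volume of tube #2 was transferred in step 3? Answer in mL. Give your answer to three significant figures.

Step 1: 5-fold → factor 5
Step 2: 50 μL + 4.95 mL = 5000 μL total → factor 5000/50 = 100
Step 3: v brought to 4 mL → factor = 4 mL/v
Step 4: 5-fold → factor 5
Product of known-step factors = 2500
Overall factor = 10.0 g/L / (2.00 μg/mL) = 5000
Step-3 factor = 5000 / 2500 = 2
v = 4 mL / 2 = 2.00 mL

2.00 mL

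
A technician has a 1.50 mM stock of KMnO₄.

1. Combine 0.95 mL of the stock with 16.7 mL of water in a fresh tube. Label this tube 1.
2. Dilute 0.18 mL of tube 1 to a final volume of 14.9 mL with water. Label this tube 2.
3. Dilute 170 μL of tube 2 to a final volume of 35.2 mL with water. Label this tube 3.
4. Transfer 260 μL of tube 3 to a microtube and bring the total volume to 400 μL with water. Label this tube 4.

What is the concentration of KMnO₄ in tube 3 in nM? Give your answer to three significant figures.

4.71 nM

Step 1: 0.95 mL + 16.7 mL = 17.65 mL total → factor 17.65/0.95 = 18.579
Step 2: 0.18 mL brought to 14.9 mL → factor 14.9/0.18 = 82.778
Step 3: 170 μL brought to 35.2 mL → factor 35200/170 = 207.06
Dilution factor through tube 3 = 18.579 × 82.778 × 207.06 = 3.1844 × 10^5
[tube 3] = 1.50 mM / 3.1844 × 10^5 = 4.710 × 10^-6 mM = 4.71 nM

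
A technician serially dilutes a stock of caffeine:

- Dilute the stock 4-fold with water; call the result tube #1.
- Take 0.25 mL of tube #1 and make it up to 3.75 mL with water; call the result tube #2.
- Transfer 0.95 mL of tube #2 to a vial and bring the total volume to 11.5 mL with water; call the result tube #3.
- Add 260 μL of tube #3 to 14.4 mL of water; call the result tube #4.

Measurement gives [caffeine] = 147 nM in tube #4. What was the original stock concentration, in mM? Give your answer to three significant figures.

6.02 mM

Step 1: 4-fold → factor 4
Step 2: 0.25 mL brought to 3.75 mL → factor 3.75/0.25 = 15
Step 3: 0.95 mL brought to 11.5 mL → factor 11.5/0.95 = 12.105
Step 4: 260 μL + 14.4 mL = 14660 μL total → factor 14660/260 = 56.385
Overall dilution factor = 4 × 15 × 12.105 × 56.385 = 40953
Stock = 147 nM × 40953 = 6.020 × 10^6 nM = 6.02 mM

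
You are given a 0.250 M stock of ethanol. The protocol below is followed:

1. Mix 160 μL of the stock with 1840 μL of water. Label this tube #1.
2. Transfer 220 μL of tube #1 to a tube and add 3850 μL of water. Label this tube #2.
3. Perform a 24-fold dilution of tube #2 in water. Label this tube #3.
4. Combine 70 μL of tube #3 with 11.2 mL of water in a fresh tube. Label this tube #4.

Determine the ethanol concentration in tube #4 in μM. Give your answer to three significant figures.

Step 1: 160 μL + 1840 μL = 2000 μL total → factor 2000/160 = 12.5
Step 2: 220 μL + 3850 μL = 4070 μL total → factor 4070/220 = 18.5
Step 3: 24-fold → factor 24
Step 4: 70 μL + 11.2 mL = 11270 μL total → factor 11270/70 = 161
Overall dilution factor = 12.5 × 18.5 × 24 × 161 = 8.9355 × 10^5
Final = 0.250 M / 8.9355 × 10^5 = 2.798 × 10^-7 M = 0.280 μM

0.280 μM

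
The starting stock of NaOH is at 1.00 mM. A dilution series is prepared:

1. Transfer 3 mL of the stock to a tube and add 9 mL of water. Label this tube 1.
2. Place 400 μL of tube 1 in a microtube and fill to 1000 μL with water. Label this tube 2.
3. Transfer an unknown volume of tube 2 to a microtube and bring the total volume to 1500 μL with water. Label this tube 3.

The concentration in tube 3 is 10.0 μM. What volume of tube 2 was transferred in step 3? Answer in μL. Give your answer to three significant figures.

150 μL

Step 1: 3 mL + 9 mL = 12 mL total → factor 12/3 = 4
Step 2: 400 μL brought to 1000 μL → factor 1000/400 = 2.5
Step 3: v brought to 1500 μL → factor = 1500 μL/v
Product of known-step factors = 10
Overall factor = 1.00 mM / (10.0 μM) = 100
Step-3 factor = 100 / 10 = 10
v = 1500 μL / 10 = 150 μL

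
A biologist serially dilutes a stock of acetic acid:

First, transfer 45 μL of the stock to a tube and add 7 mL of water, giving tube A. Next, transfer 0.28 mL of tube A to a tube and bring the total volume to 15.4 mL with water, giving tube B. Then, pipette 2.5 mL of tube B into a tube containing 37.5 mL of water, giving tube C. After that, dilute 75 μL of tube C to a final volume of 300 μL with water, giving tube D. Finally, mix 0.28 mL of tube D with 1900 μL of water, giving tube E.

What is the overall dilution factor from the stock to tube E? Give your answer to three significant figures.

4.29 × 10^6

Step 1: 45 μL + 7 mL = 7045 μL total → factor 7045/45 = 156.56
Step 2: 0.28 mL brought to 15.4 mL → factor 15.4/0.28 = 55
Step 3: 2.5 mL + 37.5 mL = 40 mL total → factor 40/2.5 = 16
Step 4: 75 μL brought to 300 μL → factor 300/75 = 4
Step 5: 0.28 mL + 1900 μL = 2.18 mL total → factor 2.18/0.28 = 7.7857
Overall dilution factor = 156.56 × 55 × 16 × 4 × 7.7857 = 4.2905 × 10^6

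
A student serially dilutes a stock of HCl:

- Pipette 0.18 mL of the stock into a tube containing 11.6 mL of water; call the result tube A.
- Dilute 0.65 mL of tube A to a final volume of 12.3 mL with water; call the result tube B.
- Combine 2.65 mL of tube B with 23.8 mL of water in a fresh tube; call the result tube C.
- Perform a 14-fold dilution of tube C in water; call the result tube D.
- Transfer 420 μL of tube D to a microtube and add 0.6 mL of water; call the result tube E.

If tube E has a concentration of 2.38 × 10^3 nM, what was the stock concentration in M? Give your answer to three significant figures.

Step 1: 0.18 mL + 11.6 mL = 11.78 mL total → factor 11.78/0.18 = 65.444
Step 2: 0.65 mL brought to 12.3 mL → factor 12.3/0.65 = 18.923
Step 3: 2.65 mL + 23.8 mL = 26.45 mL total → factor 26.45/2.65 = 9.9811
Step 4: 14-fold → factor 14
Step 5: 420 μL + 0.6 mL = 1020 μL total → factor 1020/420 = 2.4286
Overall dilution factor = 65.444 × 18.923 × 9.9811 × 14 × 2.4286 = 4.2027 × 10^5
Stock = 2.38 × 10^3 nM × 4.2027 × 10^5 = 1.000 × 10^9 nM = 1.00 M

1.00 M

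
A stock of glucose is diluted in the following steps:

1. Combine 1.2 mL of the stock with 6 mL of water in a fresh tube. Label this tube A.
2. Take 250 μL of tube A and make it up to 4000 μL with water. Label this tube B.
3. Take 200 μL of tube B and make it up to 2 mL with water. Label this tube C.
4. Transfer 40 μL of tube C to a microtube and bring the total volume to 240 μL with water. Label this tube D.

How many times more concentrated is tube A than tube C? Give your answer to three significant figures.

Step 1: 1.2 mL + 6 mL = 7.2 mL total → factor 7.2/1.2 = 6
Step 2: 250 μL brought to 4000 μL → factor 4000/250 = 16
Step 3: 200 μL brought to 2 mL → factor 2000/200 = 10
Dilution factor to tube A = 6; to tube C = 960
[tube A]/[tube C] = (factor to tube C)/(factor to tube A) = 960/6 = 160

160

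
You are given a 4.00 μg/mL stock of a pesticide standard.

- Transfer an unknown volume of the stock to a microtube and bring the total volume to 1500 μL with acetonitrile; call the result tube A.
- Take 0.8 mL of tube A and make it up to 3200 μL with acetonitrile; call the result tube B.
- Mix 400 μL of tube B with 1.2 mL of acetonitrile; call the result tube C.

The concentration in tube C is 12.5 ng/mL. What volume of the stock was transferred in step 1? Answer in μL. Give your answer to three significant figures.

75.0 μL

Step 1: v brought to 1500 μL → factor = 1500 μL/v
Step 2: 0.8 mL brought to 3200 μL → factor 3.2/0.8 = 4
Step 3: 400 μL + 1.2 mL = 1600 μL total → factor 1600/400 = 4
Product of known-step factors = 16
Overall factor = 4.00 μg/mL / (12.5 ng/mL) = 320
Step-1 factor = 320 / 16 = 20
v = 1500 μL / 20 = 75.0 μL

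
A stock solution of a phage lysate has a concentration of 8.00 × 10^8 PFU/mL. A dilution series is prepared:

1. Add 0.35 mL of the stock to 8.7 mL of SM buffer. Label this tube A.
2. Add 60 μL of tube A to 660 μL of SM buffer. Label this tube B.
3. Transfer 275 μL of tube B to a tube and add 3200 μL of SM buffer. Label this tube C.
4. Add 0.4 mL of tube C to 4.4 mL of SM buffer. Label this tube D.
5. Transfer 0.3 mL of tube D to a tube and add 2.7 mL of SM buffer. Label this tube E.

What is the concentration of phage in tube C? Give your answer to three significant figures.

Step 1: 0.35 mL + 8.7 mL = 9.05 mL total → factor 9.05/0.35 = 25.857
Step 2: 60 μL + 660 μL = 720 μL total → factor 720/60 = 12
Step 3: 275 μL + 3200 μL = 3475 μL total → factor 3475/275 = 12.636
Dilution factor through tube C = 25.857 × 12 × 12.636 = 3920.9
[tube C] = 8.00 × 10^8 PFU/mL / 3920.9 = 2.04 × 10^5 PFU/mL

2.04 × 10^5 PFU/mL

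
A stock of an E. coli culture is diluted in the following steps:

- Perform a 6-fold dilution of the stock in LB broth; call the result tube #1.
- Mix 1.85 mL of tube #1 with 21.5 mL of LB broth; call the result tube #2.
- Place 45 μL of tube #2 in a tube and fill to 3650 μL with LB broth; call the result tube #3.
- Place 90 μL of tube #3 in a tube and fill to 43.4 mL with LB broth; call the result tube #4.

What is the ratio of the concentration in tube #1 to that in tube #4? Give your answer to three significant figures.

Step 1: 6-fold → factor 6
Step 2: 1.85 mL + 21.5 mL = 23.35 mL total → factor 23.35/1.85 = 12.622
Step 3: 45 μL brought to 3650 μL → factor 3650/45 = 81.111
Step 4: 90 μL brought to 43.4 mL → factor 43400/90 = 482.22
Dilution factor to tube #1 = 6; to tube #4 = 2.9621 × 10^6
[tube #1]/[tube #4] = (factor to tube #4)/(factor to tube #1) = 2.9621 × 10^6/6 = 4.94 × 10^5

4.94 × 10^5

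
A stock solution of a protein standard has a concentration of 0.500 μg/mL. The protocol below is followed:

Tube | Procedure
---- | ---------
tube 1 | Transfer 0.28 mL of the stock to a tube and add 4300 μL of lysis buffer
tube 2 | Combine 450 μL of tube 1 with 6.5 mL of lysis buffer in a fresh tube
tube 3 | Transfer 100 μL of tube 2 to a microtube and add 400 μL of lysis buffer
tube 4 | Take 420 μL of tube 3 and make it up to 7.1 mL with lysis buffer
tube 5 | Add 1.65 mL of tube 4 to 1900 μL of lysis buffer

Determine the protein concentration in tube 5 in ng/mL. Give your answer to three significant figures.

0.0109 ng/mL

Step 1: 0.28 mL + 4300 μL = 4.58 mL total → factor 4.58/0.28 = 16.357
Step 2: 450 μL + 6.5 mL = 6950 μL total → factor 6950/450 = 15.444
Step 3: 100 μL + 400 μL = 500 μL total → factor 500/100 = 5
Step 4: 420 μL brought to 7.1 mL → factor 7100/420 = 16.905
Step 5: 1.65 mL + 1900 μL = 3.55 mL total → factor 3.55/1.65 = 2.1515
Overall dilution factor = 16.357 × 15.444 × 5 × 16.905 × 2.1515 = 45941
Final = 0.500 μg/mL / 45941 = 1.088 × 10^-5 μg/mL = 0.0109 ng/mL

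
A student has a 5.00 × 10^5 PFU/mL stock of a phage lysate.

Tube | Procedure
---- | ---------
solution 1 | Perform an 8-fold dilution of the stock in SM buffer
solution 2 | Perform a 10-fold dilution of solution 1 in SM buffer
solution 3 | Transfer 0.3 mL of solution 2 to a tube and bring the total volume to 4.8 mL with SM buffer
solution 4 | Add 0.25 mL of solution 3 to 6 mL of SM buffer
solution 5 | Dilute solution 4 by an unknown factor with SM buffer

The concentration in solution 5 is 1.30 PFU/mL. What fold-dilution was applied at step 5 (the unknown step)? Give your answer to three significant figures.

12.0-fold

Step 1: 8-fold → factor 8
Step 2: 10-fold → factor 10
Step 3: 0.3 mL brought to 4.8 mL → factor 4.8/0.3 = 16
Step 4: 0.25 mL + 6 mL = 6.25 mL total → factor 6.25/0.25 = 25
Step 5: unknown factor x
Product of known-step factors = 32000
Overall factor = 5.00 × 10^5 PFU/mL / (1.30 PFU/mL) = 3.8462 × 10^5
x = 3.8462 × 10^5 / 32000 = 12.0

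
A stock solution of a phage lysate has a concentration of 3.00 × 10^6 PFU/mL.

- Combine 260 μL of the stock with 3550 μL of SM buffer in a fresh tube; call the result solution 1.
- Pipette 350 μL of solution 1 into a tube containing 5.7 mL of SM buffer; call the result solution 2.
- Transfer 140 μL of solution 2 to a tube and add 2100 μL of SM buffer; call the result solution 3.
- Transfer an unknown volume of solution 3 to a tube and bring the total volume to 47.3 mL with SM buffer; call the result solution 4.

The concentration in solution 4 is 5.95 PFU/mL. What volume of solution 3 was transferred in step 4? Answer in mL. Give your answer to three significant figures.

0.380 mL

Step 1: 260 μL + 3550 μL = 3810 μL total → factor 3810/260 = 14.654
Step 2: 350 μL + 5.7 mL = 6050 μL total → factor 6050/350 = 17.286
Step 3: 140 μL + 2100 μL = 2240 μL total → factor 2240/140 = 16
Step 4: v brought to 47.3 mL → factor = 47.3 mL/v
Product of known-step factors = 4052.8
Overall factor = 3.00 × 10^6 PFU/mL / (5.95 PFU/mL) = 5.042 × 10^5
Step-4 factor = 5.042 × 10^5 / 4052.8 = 124.41
v = 47.3 mL / 124.41 = 0.380 mL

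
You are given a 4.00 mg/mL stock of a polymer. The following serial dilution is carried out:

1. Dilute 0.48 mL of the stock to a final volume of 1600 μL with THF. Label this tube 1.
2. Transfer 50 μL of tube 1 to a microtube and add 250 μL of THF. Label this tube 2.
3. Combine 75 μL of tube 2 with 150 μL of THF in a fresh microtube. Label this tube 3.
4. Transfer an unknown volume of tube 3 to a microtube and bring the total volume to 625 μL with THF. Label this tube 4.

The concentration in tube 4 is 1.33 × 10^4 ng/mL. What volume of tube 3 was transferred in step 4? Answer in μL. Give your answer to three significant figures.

125 μL

Step 1: 0.48 mL brought to 1600 μL → factor 1.6/0.48 = 3.3333
Step 2: 50 μL + 250 μL = 300 μL total → factor 300/50 = 6
Step 3: 75 μL + 150 μL = 225 μL total → factor 225/75 = 3
Step 4: v brought to 625 μL → factor = 625 μL/v
Product of known-step factors = 60
Overall factor = 4.00 mg/mL / (1.33 × 10^4 ng/mL) = 300.75
Step-4 factor = 300.75 / 60 = 5.0125
v = 625 μL / 5.0125 = 125 μL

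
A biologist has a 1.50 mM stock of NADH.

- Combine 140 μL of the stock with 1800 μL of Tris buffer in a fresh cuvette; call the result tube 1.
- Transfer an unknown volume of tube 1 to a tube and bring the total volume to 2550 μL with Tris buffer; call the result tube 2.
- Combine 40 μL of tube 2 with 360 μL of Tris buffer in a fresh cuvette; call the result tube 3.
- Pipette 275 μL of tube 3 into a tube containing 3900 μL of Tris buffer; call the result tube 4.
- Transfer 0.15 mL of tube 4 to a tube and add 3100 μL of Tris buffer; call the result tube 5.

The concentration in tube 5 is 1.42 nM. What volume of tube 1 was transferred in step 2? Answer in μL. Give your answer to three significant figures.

Step 1: 140 μL + 1800 μL = 1940 μL total → factor 1940/140 = 13.857
Step 2: v brought to 2550 μL → factor = 2550 μL/v
Step 3: 40 μL + 360 μL = 400 μL total → factor 400/40 = 10
Step 4: 275 μL + 3900 μL = 4175 μL total → factor 4175/275 = 15.182
Step 5: 0.15 mL + 3100 μL = 3.25 mL total → factor 3.25/0.15 = 21.667
Product of known-step factors = 45582
Overall factor = 1.50 mM / (1.42 nM) = 1.0563 × 10^6
Step-2 factor = 1.0563 × 10^6 / 45582 = 23.175
v = 2550 μL / 23.175 = 110 μL

110 μL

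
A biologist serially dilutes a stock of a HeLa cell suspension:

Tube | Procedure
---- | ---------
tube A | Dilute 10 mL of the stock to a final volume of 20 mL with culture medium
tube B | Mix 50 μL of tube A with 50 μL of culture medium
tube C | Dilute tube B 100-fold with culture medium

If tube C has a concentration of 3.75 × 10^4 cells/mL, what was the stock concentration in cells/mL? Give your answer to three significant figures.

Step 1: 10 mL brought to 20 mL → factor 20/10 = 2
Step 2: 50 μL + 50 μL = 100 μL total → factor 100/50 = 2
Step 3: 100-fold → factor 100
Overall dilution factor = 2 × 2 × 100 = 400
Stock = 3.75 × 10^4 cells/mL × 400 = 1.50 × 10^7 cells/mL

1.50 × 10^7 cells/mL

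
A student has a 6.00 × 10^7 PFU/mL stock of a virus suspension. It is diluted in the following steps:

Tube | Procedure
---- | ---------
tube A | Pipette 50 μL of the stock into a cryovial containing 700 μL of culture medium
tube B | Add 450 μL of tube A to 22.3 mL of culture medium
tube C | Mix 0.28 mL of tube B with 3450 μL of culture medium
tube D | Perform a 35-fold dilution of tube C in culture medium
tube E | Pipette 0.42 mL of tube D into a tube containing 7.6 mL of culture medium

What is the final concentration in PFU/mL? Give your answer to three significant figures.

Step 1: 50 μL + 700 μL = 750 μL total → factor 750/50 = 15
Step 2: 450 μL + 22.3 mL = 22750 μL total → factor 22750/450 = 50.556
Step 3: 0.28 mL + 3450 μL = 3.73 mL total → factor 3.73/0.28 = 13.321
Step 4: 35-fold → factor 35
Step 5: 0.42 mL + 7.6 mL = 8.02 mL total → factor 8.02/0.42 = 19.095
Overall dilution factor = 15 × 50.556 × 13.321 × 35 × 19.095 = 6.7516 × 10^6
Final = 6.00 × 10^7 PFU/mL / 6.7516 × 10^6 = 8.89 PFU/mL

8.89 PFU/mL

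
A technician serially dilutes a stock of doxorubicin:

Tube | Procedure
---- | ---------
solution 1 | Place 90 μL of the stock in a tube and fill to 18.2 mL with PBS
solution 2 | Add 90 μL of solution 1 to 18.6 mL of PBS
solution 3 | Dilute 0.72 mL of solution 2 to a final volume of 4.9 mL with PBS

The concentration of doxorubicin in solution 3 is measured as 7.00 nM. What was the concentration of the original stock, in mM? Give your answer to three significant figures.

2.00 mM

Step 1: 90 μL brought to 18.2 mL → factor 18200/90 = 202.22
Step 2: 90 μL + 18.6 mL = 18690 μL total → factor 18690/90 = 207.67
Step 3: 0.72 mL brought to 4.9 mL → factor 4.9/0.72 = 6.8056
Overall dilution factor = 202.22 × 207.67 × 6.8056 = 2.858 × 10^5
Stock = 7.00 nM × 2.858 × 10^5 = 2.001 × 10^6 nM = 2.00 mM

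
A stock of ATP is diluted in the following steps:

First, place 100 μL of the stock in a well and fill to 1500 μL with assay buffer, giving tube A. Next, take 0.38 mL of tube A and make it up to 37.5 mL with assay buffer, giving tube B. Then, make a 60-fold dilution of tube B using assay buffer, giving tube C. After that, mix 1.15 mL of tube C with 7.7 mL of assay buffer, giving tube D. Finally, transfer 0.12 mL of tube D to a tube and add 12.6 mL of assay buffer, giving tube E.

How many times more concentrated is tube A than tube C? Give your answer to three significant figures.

Step 1: 100 μL brought to 1500 μL → factor 1500/100 = 15
Step 2: 0.38 mL brought to 37.5 mL → factor 37.5/0.38 = 98.684
Step 3: 60-fold → factor 60
Dilution factor to tube A = 15; to tube C = 88816
[tube A]/[tube C] = (factor to tube C)/(factor to tube A) = 88816/15 = 5.92 × 10^3

5.92 × 10^3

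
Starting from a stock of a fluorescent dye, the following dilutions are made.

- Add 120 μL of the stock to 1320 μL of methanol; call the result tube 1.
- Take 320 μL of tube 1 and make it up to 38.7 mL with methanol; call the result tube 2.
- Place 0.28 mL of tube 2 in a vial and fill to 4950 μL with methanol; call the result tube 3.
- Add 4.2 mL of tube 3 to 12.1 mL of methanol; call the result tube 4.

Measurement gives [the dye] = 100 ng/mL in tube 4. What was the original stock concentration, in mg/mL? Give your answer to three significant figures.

Step 1: 120 μL + 1320 μL = 1440 μL total → factor 1440/120 = 12
Step 2: 320 μL brought to 38.7 mL → factor 38700/320 = 120.94
Step 3: 0.28 mL brought to 4950 μL → factor 4.95/0.28 = 17.679
Step 4: 4.2 mL + 12.1 mL = 16.3 mL total → factor 16.3/4.2 = 3.881
Overall dilution factor = 12 × 120.94 × 17.679 × 3.881 = 99570
Stock = 100 ng/mL × 99570 = 9.957 × 10^6 ng/mL = 9.96 mg/mL

9.96 mg/mL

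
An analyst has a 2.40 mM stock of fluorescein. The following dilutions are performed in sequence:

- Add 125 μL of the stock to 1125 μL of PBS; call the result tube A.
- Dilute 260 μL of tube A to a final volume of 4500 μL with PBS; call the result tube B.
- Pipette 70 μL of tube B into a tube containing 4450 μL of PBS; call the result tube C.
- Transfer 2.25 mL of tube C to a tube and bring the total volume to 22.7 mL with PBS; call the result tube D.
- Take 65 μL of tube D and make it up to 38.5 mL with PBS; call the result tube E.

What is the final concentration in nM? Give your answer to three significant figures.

0.0359 nM

Step 1: 125 μL + 1125 μL = 1250 μL total → factor 1250/125 = 10
Step 2: 260 μL brought to 4500 μL → factor 4500/260 = 17.308
Step 3: 70 μL + 4450 μL = 4520 μL total → factor 4520/70 = 64.571
Step 4: 2.25 mL brought to 22.7 mL → factor 22.7/2.25 = 10.089
Step 5: 65 μL brought to 38.5 mL → factor 38500/65 = 592.31
Overall dilution factor = 10 × 17.308 × 64.571 × 10.089 × 592.31 = 6.6784 × 10^7
Final = 2.40 mM / 6.6784 × 10^7 = 3.594 × 10^-8 mM = 0.0359 nM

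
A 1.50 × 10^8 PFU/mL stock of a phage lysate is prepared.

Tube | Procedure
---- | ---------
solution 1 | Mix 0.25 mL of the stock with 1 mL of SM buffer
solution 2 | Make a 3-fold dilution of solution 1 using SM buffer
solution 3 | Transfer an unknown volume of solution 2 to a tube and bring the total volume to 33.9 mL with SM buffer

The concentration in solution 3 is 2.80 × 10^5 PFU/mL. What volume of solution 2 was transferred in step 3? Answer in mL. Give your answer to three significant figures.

Step 1: 0.25 mL + 1 mL = 1.25 mL total → factor 1.25/0.25 = 5
Step 2: 3-fold → factor 3
Step 3: v brought to 33.9 mL → factor = 33.9 mL/v
Product of known-step factors = 15
Overall factor = 1.50 × 10^8 PFU/mL / (2.80 × 10^5 PFU/mL) = 535.71
Step-3 factor = 535.71 / 15 = 35.714
v = 33.9 mL / 35.714 = 0.949 mL

0.949 mL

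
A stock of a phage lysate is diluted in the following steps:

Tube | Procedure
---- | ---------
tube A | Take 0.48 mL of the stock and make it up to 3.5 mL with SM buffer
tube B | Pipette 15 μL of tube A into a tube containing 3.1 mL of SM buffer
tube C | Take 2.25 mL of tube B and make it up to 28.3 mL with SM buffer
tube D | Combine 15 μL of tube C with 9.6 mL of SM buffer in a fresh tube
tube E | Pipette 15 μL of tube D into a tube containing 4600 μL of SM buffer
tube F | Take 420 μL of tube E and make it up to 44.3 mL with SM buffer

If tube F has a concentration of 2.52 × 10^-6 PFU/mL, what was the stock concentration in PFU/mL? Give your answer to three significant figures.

Step 1: 0.48 mL brought to 3.5 mL → factor 3.5/0.48 = 7.2917
Step 2: 15 μL + 3.1 mL = 3115 μL total → factor 3115/15 = 207.67
Step 3: 2.25 mL brought to 28.3 mL → factor 28.3/2.25 = 12.578
Step 4: 15 μL + 9.6 mL = 9615 μL total → factor 9615/15 = 641
Step 5: 15 μL + 4600 μL = 4615 μL total → factor 4615/15 = 307.67
Step 6: 420 μL brought to 44.3 mL → factor 44300/420 = 105.48
Overall dilution factor = 7.2917 × 207.67 × 12.578 × 641 × 307.67 × 105.48 = 3.9618 × 10^11
Stock = 2.52 × 10^-6 PFU/mL × 3.9618 × 10^11 = 9.98 × 10^5 PFU/mL

9.98 × 10^5 PFU/mL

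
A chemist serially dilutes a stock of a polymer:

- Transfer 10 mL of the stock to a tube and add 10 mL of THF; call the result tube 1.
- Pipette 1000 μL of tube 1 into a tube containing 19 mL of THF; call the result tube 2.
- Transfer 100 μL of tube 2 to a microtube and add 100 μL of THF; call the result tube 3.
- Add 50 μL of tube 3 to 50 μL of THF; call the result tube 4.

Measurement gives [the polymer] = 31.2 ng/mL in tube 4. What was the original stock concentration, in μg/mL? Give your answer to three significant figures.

Step 1: 10 mL + 10 mL = 20 mL total → factor 20/10 = 2
Step 2: 1000 μL + 19 mL = 20000 μL total → factor 20000/1000 = 20
Step 3: 100 μL + 100 μL = 200 μL total → factor 200/100 = 2
Step 4: 50 μL + 50 μL = 100 μL total → factor 100/50 = 2
Overall dilution factor = 2 × 20 × 2 × 2 = 160
Stock = 31.2 ng/mL × 160 = 4992 ng/mL = 4.99 μg/mL

4.99 μg/mL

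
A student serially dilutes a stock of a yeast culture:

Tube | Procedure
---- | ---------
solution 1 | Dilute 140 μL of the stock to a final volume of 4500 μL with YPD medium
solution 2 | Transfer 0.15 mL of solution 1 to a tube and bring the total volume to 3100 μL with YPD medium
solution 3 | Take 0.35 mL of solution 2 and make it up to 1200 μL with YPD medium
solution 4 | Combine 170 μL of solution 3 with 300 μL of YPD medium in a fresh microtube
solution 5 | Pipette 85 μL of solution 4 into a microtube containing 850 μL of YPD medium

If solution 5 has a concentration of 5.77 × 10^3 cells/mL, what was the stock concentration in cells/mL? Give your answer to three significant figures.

4.00 × 10^8 cells/mL

Step 1: 140 μL brought to 4500 μL → factor 4500/140 = 32.143
Step 2: 0.15 mL brought to 3100 μL → factor 3.1/0.15 = 20.667
Step 3: 0.35 mL brought to 1200 μL → factor 1.2/0.35 = 3.4286
Step 4: 170 μL + 300 μL = 470 μL total → factor 470/170 = 2.7647
Step 5: 85 μL + 850 μL = 935 μL total → factor 935/85 = 11
Overall dilution factor = 32.143 × 20.667 × 3.4286 × 2.7647 × 11 = 69264
Stock = 5.77 × 10^3 cells/mL × 69264 = 4.00 × 10^8 cells/mL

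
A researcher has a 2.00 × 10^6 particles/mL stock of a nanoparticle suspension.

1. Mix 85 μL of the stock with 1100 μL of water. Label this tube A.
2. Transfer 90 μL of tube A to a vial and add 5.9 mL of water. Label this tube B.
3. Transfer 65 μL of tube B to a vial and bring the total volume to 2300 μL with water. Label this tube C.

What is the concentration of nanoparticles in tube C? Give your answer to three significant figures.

Step 1: 85 μL + 1100 μL = 1185 μL total → factor 1185/85 = 13.941
Step 2: 90 μL + 5.9 mL = 5990 μL total → factor 5990/90 = 66.556
Step 3: 65 μL brought to 2300 μL → factor 2300/65 = 35.385
Overall dilution factor = 13.941 × 66.556 × 35.385 = 32832
Final = 2.00 × 10^6 particles/mL / 32832 = 60.9 particles/mL

60.9 particles/mL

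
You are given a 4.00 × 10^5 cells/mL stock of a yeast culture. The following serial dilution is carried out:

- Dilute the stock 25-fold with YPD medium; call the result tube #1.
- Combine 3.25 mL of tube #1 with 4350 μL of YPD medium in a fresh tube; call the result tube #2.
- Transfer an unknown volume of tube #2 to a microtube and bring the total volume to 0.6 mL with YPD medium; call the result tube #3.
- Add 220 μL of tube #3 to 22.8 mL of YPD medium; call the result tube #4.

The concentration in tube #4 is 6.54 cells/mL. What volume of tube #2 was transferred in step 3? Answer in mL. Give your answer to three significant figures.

Step 1: 25-fold → factor 25
Step 2: 3.25 mL + 4350 μL = 7.6 mL total → factor 7.6/3.25 = 2.3385
Step 3: v brought to 0.6 mL → factor = 0.6 mL/v
Step 4: 220 μL + 22.8 mL = 23020 μL total → factor 23020/220 = 104.64
Product of known-step factors = 6117.2
Overall factor = 4.00 × 10^5 cells/mL / (6.54 cells/mL) = 61162
Step-3 factor = 61162 / 6117.2 = 9.9984
v = 0.6 mL / 9.9984 = 0.0600 mL

0.0600 mL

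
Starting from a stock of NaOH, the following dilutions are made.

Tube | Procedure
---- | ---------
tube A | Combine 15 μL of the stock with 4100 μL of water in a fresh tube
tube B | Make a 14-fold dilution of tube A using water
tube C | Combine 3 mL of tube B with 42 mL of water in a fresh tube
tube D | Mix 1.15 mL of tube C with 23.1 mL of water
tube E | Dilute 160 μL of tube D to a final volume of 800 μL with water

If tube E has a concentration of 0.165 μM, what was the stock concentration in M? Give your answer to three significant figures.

1.00 M

Step 1: 15 μL + 4100 μL = 4115 μL total → factor 4115/15 = 274.33
Step 2: 14-fold → factor 14
Step 3: 3 mL + 42 mL = 45 mL total → factor 45/3 = 15
Step 4: 1.15 mL + 23.1 mL = 24.25 mL total → factor 24.25/1.15 = 21.087
Step 5: 160 μL brought to 800 μL → factor 800/160 = 5
Overall dilution factor = 274.33 × 14 × 15 × 21.087 × 5 = 6.0741 × 10^6
Stock = 0.165 μM × 6.0741 × 10^6 = 1.002 × 10^6 μM = 1.00 M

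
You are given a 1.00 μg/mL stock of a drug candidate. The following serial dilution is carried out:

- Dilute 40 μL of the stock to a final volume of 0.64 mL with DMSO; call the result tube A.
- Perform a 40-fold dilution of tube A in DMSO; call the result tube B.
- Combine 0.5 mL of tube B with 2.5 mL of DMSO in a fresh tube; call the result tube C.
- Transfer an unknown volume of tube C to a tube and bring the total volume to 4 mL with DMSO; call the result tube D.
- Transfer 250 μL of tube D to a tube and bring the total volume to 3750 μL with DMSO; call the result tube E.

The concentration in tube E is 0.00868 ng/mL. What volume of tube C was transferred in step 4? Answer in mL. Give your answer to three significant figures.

Step 1: 40 μL brought to 0.64 mL → factor 640/40 = 16
Step 2: 40-fold → factor 40
Step 3: 0.5 mL + 2.5 mL = 3 mL total → factor 3/0.5 = 6
Step 4: v brought to 4 mL → factor = 4 mL/v
Step 5: 250 μL brought to 3750 μL → factor 3750/250 = 15
Product of known-step factors = 57600
Overall factor = 1.00 μg/mL / (0.00868 ng/mL) = 1.1521 × 10^5
Step-4 factor = 1.1521 × 10^5 / 57600 = 2.0001
v = 4 mL / 2.0001 = 2.00 mL

2.00 mL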